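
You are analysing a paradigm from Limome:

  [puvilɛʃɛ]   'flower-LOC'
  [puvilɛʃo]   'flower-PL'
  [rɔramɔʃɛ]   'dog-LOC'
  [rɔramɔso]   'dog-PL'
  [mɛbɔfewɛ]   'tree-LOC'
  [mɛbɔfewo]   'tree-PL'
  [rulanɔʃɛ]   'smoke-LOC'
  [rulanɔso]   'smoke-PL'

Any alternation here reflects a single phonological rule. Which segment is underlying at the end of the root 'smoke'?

/s/

The stem for 'smoke' ends in [ʃ] in [rulanɔʃɛ] but [s] in [rulanɔso].
The stem 'flower' ([puvilɛʃɛ], [puvilɛʃo]) shows [ʃ] unchanged in both environments, so [ʃ] cannot be basic with [s] derived before the PL suffix.
The underlying segment must be /s/; /s/ becomes palato-alveolar [ʃ] before a front vowel, yielding [ʃ] there.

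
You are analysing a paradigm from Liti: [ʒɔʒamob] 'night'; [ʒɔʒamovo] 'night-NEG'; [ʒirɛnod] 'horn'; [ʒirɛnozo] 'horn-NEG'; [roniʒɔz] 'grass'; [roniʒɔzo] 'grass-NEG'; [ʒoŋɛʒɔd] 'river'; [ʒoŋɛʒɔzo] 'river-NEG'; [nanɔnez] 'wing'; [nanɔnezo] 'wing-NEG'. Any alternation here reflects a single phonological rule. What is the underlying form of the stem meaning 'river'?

In [ʒoŋɛʒɔd] and [ʒoŋɛʒɔzo] the final segment of 'river' alternates: [d] ~ [z].
If /z/ were underlying and a rule turned it into [d] in isolation, 'grass' would also alternate; but it has [z] in both [roniʒɔz] and [roniʒɔzo].
The underlying segment must be /d/; voiced stops become fricatives between vowels, yielding [z] there.
The underlying form of 'river' is therefore /ʒoŋɛʒɔd/.

/ʒoŋɛʒɔd/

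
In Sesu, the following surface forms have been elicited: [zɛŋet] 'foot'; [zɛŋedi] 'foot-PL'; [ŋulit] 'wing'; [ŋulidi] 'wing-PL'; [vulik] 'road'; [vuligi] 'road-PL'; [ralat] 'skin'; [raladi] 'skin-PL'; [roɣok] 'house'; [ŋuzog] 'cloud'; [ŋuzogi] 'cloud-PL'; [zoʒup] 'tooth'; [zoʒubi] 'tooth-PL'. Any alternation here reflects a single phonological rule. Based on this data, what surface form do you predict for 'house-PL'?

[roɣogi]

The root 'road' surfaces as [vulik] and [vuligi], with a stem-final [k] ~ [g] alternation.
The stem 'cloud' ([ŋuzog], [ŋuzogi]) shows [g] unchanged in both environments, so [g] cannot be basic with [k] derived in isolation.
Therefore /k/ is basic and [g] is derived by intervocalic voicing (voiceless stops become voiced between vowels).
From [roɣok] the stem 'house' is /roɣok/; between vowels this yields [roɣogi].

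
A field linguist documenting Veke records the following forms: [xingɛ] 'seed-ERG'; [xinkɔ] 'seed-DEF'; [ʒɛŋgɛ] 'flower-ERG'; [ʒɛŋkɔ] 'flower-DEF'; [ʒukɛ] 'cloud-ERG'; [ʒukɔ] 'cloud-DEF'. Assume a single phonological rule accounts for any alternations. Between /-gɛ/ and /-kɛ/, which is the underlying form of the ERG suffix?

The ERG morpheme has two allomorphs, [-gɛ] and [-kɛ].
The DEF suffix, which begins with [k], is invariant after every stem; so [k] is not altered by any rule here.
The ERG suffix is therefore /-gɛ/ underlyingly, with post-vocalic devoicing: voiced stops become voiceless after a vowel.

/-gɛ/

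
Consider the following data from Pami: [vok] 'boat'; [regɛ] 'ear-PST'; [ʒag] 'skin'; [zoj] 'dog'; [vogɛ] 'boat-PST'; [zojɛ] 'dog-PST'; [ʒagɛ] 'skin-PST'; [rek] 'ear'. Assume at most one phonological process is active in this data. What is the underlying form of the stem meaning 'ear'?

/rek/

'ear' shows [g] ~ [k] at the end of the stem ([regɛ] vs [rek]).
The stem 'skin' ([ʒagɛ], [ʒag]) shows [g] unchanged in both environments, so [g] cannot be basic with [k] derived in isolation.
Therefore /k/ is basic and [g] is derived by intervocalic voicing (voiceless stops become voiced between vowels).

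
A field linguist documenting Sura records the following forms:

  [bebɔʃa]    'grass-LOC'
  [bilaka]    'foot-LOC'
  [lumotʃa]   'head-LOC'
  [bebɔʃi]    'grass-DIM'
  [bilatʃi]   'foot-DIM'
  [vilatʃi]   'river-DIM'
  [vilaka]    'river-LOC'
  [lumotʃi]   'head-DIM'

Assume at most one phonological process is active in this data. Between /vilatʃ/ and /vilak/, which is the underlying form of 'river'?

/vilak/

The stem for 'river' ends in [tʃ] in [vilatʃi] but [k] in [vilaka].
But 'head' keeps [tʃ] in both environments ([lumotʃi], [lumotʃa]), so there is no rule changing /tʃ/ to [k] before the LOC suffix.
Therefore /k/ is basic and [tʃ] is derived by palatalization before a front vowel (/k/ becomes palato-alveolar [tʃ] before a front vowel).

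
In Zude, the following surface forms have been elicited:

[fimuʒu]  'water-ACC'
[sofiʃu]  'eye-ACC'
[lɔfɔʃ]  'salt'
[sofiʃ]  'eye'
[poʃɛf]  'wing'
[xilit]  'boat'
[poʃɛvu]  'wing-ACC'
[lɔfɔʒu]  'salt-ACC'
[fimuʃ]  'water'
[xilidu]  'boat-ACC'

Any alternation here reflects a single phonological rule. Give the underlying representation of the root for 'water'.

The root 'water' surfaces as [fimuʒu] and [fimuʃ], with a stem-final [ʒ] ~ [ʃ] alternation.
If /ʃ/ were underlying and a rule turned it into [ʒ] before the ACC suffix, 'eye' would also alternate; but it has [ʃ] in both [sofiʃu] and [sofiʃ].
So /ʒ/ is underlying, and a rule of word-final obstruent devoicing — voiced obstruents become voiceless word-finally — gives [ʃ].

/fimuʒ/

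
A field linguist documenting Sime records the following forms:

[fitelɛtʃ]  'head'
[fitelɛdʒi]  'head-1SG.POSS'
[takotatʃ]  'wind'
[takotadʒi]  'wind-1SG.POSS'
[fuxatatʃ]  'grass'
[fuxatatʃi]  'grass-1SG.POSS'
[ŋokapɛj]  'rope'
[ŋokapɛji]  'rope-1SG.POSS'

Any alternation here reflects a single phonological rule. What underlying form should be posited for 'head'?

/fitelɛdʒ/

The stem for 'head' ends in [tʃ] in [fitelɛtʃ] but [dʒ] in [fitelɛdʒi].
Compare 'grass', with invariant [tʃ] in [fuxatatʃ] and [fuxatatʃi]: an analysis with underlying /tʃ/ and a rule producing [dʒ] before the 1SG.POSS suffix would wrongly predict alternation here too.
The underlying segment must be /dʒ/; voiced obstruents become voiceless word-finally, yielding [tʃ] there.
Hence 'head' is /fitelɛdʒ/ underlyingly.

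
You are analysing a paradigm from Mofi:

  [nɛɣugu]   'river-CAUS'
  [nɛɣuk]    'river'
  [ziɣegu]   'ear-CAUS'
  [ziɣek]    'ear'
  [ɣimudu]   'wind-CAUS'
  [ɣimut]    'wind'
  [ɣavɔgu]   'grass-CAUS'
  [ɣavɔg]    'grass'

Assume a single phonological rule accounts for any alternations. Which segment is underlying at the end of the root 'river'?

'river' shows [g] ~ [k] at the end of the stem ([nɛɣugu] vs [nɛɣuk]).
Compare 'grass', with invariant [g] in [ɣavɔgu] and [ɣavɔg]: an analysis with underlying /g/ and a rule producing [k] in isolation would wrongly predict alternation here too.
Therefore /k/ is basic and [g] is derived by intervocalic voicing (voiceless stops become voiced between vowels).

/k/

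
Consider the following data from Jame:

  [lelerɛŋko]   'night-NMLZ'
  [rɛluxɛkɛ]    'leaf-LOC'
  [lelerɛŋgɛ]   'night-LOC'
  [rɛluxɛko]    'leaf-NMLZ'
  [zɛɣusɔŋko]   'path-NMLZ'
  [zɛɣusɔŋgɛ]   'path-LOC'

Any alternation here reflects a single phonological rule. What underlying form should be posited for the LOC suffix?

The LOC morpheme has two allomorphs, [-gɛ] and [-kɛ].
By contrast the NMLZ suffix keeps its initial [k] throughout — that segment must be underlying.
The LOC suffix is therefore /-gɛ/ underlyingly, with post-vocalic devoicing: voiced stops become voiceless after a vowel.

/-gɛ/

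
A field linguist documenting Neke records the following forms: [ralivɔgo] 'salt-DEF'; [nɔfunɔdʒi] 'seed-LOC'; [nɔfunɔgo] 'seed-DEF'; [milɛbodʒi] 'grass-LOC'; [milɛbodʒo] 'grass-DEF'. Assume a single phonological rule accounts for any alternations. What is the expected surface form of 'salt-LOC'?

[ralivɔdʒi]

The stem for 'seed' ends in [dʒ] in [nɔfunɔdʒi] but [g] in [nɔfunɔgo].
Compare 'grass', with invariant [dʒ] in [milɛbodʒi] and [milɛbodʒo]: an analysis with underlying /dʒ/ and a rule producing [g] before the DEF suffix would wrongly predict alternation here too.
The underlying segment must be /g/; /g/ becomes palato-alveolar [dʒ] before a front vowel, yielding [dʒ] there.
From [ralivɔgo] the stem 'salt' is /ralivɔg/; before a front vowel this yields [ralivɔdʒi].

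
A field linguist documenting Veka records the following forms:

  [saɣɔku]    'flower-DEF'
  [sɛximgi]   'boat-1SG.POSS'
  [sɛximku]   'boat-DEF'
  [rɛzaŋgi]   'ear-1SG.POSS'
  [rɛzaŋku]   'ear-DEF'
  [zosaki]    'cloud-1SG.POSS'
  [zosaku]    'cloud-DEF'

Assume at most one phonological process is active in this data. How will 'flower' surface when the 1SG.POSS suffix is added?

The 1SG.POSS suffix surfaces as [-gi] and [-ki], depending on the final segment of the stem.
By contrast the DEF suffix keeps its initial [k] throughout — that segment must be underlying.
The 1SG.POSS suffix is therefore /-gi/ underlyingly, with post-vocalic devoicing: voiced stops become voiceless after a vowel.
After 'flower', which ends in a vowel, the suffix surfaces as [-ki], giving [saɣɔki].

[saɣɔki]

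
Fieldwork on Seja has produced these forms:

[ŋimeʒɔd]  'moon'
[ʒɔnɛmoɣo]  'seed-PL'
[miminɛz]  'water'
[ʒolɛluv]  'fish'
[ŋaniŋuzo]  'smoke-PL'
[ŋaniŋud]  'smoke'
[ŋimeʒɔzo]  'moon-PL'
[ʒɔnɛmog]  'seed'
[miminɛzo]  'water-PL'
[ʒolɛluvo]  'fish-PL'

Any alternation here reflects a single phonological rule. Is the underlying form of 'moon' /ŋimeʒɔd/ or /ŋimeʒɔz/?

/ŋimeʒɔd/

The stem for 'moon' ends in [z] in [ŋimeʒɔzo] but [d] in [ŋimeʒɔd].
The stem 'water' ([miminɛzo], [miminɛz]) shows [z] unchanged in both environments, so [z] cannot be basic with [d] derived in isolation.
Therefore /d/ is basic and [z] is derived by intervocalic spirantization (voiced stops become fricatives between vowels).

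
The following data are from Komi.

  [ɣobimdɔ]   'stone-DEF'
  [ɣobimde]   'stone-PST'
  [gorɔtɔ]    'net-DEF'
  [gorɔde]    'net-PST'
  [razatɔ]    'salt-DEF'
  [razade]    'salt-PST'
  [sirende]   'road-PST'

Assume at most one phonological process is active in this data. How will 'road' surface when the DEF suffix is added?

[sirendɔ]

The DEF morpheme has two allomorphs, [-dɔ] and [-tɔ].
The PST suffix, which begins with [d], is invariant after every stem; so [d] is not altered by any rule here.
The DEF suffix is therefore /-tɔ/ underlyingly, with post-nasal voicing: voiceless stops become voiced after a nasal.
After 'road', which ends in a nasal, the suffix surfaces as [-dɔ], giving [sirendɔ].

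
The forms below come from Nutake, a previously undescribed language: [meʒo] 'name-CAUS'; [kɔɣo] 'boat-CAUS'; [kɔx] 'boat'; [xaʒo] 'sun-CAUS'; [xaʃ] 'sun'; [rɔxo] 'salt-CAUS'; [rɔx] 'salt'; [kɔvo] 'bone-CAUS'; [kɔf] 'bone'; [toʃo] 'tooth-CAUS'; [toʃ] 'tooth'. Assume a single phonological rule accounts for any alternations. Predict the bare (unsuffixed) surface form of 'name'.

[meʃ]

The stem for 'sun' ends in [ʒ] in [xaʒo] but [ʃ] in [xaʃ].
If /ʃ/ were underlying and a rule turned it into [ʒ] before the CAUS suffix, 'tooth' would also alternate; but it has [ʃ] in both [toʃo] and [toʃ].
Therefore /ʒ/ is basic and [ʃ] is derived by word-final obstruent devoicing (voiced obstruents become voiceless word-finally).
From [meʒo] the stem 'name' is /meʒ/; word-finally this yields [meʃ].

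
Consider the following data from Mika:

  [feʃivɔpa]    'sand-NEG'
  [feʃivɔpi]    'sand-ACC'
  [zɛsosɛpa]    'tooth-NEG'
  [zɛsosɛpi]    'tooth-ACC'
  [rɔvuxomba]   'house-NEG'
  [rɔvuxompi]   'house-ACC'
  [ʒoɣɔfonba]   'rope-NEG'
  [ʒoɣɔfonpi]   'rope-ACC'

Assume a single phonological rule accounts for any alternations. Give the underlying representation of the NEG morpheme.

The NEG suffix surfaces as [-ba] and [-pa], depending on the final segment of the stem.
The ACC suffix, which begins with [p], is invariant after every stem; so [p] is not altered by any rule here.
The NEG suffix is therefore /-ba/ underlyingly, with post-vocalic devoicing: voiced stops become voiceless after a vowel.

/-ba/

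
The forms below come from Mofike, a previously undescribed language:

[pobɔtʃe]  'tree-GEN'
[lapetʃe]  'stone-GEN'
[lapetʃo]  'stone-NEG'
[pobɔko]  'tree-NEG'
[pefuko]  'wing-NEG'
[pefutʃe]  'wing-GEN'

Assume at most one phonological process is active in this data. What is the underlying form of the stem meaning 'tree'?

'tree' shows [tʃ] ~ [k] at the end of the stem ([pobɔtʃe] vs [pobɔko]).
Compare 'stone', with invariant [tʃ] in [lapetʃe] and [lapetʃo]: an analysis with underlying /tʃ/ and a rule producing [k] before the NEG suffix would wrongly predict alternation here too.
The underlying segment must be /k/; /k/ becomes palato-alveolar [tʃ] before a front vowel, yielding [tʃ] there.

/pobɔk/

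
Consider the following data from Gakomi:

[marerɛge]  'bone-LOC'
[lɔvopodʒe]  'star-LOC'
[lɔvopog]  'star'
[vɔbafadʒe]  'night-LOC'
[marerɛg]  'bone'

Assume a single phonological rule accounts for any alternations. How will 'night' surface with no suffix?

'star' shows [dʒ] ~ [g] at the end of the stem ([lɔvopodʒe] vs [lɔvopog]).
Compare 'bone', with invariant [g] in [marerɛge] and [marerɛg]: an analysis with underlying /g/ and a rule producing [dʒ] before the LOC suffix would wrongly predict alternation here too.
Therefore /dʒ/ is basic and [g] is derived by depalatalization (palato-alveolar /dʒ/ becomes [g] when no front vowel follows).
The one attested form of 'night', [vɔbafadʒe], shows underlying /vɔbafadʒ/. Applying the same rule when no front vowel follows gives [vɔbafag].

[vɔbafag]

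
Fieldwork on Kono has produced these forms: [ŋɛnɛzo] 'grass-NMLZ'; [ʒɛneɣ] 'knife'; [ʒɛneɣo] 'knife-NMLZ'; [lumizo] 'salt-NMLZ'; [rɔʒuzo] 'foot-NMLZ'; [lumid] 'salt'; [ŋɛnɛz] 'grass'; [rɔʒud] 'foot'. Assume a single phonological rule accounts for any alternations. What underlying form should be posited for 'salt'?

/lumid/

The stem for 'salt' ends in [z] in [lumizo] but [d] in [lumid].
If /z/ were underlying and a rule turned it into [d] in isolation, 'grass' would also alternate; but it has [z] in both [ŋɛnɛzo] and [ŋɛnɛz].
Therefore /d/ is basic and [z] is derived by intervocalic spirantization (voiced stops become fricatives between vowels).
So 'salt' = /lumid/.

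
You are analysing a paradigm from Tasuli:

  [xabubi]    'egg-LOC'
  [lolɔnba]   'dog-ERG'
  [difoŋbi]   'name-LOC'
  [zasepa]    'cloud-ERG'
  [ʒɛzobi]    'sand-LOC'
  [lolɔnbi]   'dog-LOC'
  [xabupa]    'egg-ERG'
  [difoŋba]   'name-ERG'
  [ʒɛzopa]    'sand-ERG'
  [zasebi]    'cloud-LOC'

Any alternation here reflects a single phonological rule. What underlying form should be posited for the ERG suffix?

/-pa/

The ERG morpheme has two allomorphs, [-ba] and [-pa].
The LOC suffix, which begins with [b], is invariant after every stem; so [b] is not altered by any rule here.
The ERG suffix is therefore /-pa/ underlyingly, with post-nasal voicing: voiceless stops become voiced after a nasal.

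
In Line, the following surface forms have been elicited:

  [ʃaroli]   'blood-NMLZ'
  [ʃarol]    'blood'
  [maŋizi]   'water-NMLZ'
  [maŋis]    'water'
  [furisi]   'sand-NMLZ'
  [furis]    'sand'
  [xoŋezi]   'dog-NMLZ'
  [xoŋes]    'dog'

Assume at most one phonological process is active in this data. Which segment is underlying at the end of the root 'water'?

/z/

'water' shows [z] ~ [s] at the end of the stem ([maŋizi] vs [maŋis]).
Compare 'sand', with invariant [s] in [furisi] and [furis]: an analysis with underlying /s/ and a rule producing [z] before the NMLZ suffix would wrongly predict alternation here too.
Therefore /z/ is basic and [s] is derived by word-final obstruent devoicing (voiced obstruents become voiceless word-finally).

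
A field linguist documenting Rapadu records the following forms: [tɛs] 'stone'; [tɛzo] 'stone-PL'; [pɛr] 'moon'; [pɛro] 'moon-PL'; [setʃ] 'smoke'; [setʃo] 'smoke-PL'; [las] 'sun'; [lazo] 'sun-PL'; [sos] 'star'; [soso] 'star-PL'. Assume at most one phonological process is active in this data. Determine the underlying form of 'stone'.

The root 'stone' surfaces as [tɛs] and [tɛzo], with a stem-final [s] ~ [z] alternation.
Compare 'star', with invariant [s] in [sos] and [soso]: an analysis with underlying /s/ and a rule producing [z] before the PL suffix would wrongly predict alternation here too.
The underlying segment must be /z/; voiced obstruents become voiceless word-finally, yielding [s] there.
So 'stone' = /tɛz/.

/tɛz/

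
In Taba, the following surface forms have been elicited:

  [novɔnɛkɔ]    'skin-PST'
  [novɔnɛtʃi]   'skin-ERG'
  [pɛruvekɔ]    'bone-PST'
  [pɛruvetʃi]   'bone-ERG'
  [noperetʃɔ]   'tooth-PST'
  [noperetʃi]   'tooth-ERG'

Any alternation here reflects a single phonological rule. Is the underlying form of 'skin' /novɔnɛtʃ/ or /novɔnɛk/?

/novɔnɛk/

The stem for 'skin' ends in [k] in [novɔnɛkɔ] but [tʃ] in [novɔnɛtʃi].
If /tʃ/ were underlying and a rule turned it into [k] before the PST suffix, 'tooth' would also alternate; but it has [tʃ] in both [noperetʃɔ] and [noperetʃi].
The underlying segment must be /k/; /k/ becomes palato-alveolar [tʃ] before a front vowel, yielding [tʃ] there.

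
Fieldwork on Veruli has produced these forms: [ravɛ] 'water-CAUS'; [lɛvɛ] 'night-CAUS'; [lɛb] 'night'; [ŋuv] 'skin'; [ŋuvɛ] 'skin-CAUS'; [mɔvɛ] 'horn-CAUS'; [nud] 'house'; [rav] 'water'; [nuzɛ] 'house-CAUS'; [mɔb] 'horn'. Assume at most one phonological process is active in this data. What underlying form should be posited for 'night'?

/lɛb/

The stem for 'night' ends in [v] in [lɛvɛ] but [b] in [lɛb].
But 'skin' keeps [v] in both environments ([ŋuvɛ], [ŋuv]), so there is no rule changing /v/ to [b] in isolation.
So /b/ is underlying, and a rule of intervocalic spirantization — voiced stops become fricatives between vowels — gives [v].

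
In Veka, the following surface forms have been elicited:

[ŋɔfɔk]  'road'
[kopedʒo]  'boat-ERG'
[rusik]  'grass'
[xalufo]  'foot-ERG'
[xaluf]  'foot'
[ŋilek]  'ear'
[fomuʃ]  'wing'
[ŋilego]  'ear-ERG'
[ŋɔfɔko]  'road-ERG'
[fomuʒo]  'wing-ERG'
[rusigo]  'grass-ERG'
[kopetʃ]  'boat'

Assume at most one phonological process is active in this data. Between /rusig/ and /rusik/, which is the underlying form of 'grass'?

'grass' shows [k] ~ [g] at the end of the stem ([rusik] vs [rusigo]).
The stem 'road' ([ŋɔfɔk], [ŋɔfɔko]) shows [k] unchanged in both environments, so [k] cannot be basic with [g] derived before the ERG suffix.
The alternation reflects word-final obstruent devoicing: voiced obstruents become voiceless word-finally. /g/ is underlying.

/rusig/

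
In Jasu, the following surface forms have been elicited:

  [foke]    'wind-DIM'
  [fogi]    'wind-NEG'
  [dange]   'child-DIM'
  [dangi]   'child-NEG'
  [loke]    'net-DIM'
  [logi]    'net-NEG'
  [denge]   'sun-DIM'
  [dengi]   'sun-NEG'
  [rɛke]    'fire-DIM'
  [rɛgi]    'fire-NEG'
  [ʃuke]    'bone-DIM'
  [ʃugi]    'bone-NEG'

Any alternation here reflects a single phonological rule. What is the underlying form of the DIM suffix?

/-ke/

The DIM suffix surfaces as [-ge] and [-ke], depending on the final segment of the stem.
By contrast the NEG suffix keeps its initial [g] throughout — that segment must be underlying.
The DIM suffix is therefore /-ke/ underlyingly, with post-nasal voicing: voiceless stops become voiced after a nasal.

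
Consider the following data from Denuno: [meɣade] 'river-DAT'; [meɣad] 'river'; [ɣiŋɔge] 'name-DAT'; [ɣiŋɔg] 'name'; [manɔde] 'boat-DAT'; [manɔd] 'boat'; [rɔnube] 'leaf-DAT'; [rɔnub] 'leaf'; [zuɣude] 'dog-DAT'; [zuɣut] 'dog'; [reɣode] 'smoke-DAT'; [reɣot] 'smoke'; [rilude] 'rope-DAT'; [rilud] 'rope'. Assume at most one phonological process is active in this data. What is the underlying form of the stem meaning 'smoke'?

The stem for 'smoke' ends in [d] in [reɣode] but [t] in [reɣot].
But 'boat' keeps [d] in both environments ([manɔde], [manɔd]), so there is no rule changing /d/ to [t] in isolation.
Therefore /t/ is basic and [d] is derived by intervocalic voicing (voiceless stops become voiced between vowels).

/reɣot/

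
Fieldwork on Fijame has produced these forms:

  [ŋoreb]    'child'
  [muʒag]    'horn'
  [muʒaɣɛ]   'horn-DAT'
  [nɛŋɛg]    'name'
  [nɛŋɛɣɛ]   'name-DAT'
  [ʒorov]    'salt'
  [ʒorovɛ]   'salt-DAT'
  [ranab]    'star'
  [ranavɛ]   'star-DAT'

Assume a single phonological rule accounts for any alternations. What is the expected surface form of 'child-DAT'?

In [ranab] and [ranavɛ] the final segment of 'star' alternates: [b] ~ [v].
Compare 'salt', with invariant [v] in [ʒorov] and [ʒorovɛ]: an analysis with underlying /v/ and a rule producing [b] in isolation would wrongly predict alternation here too.
Therefore /b/ is basic and [v] is derived by intervocalic spirantization (voiced stops become fricatives between vowels).
From [ŋoreb] the stem 'child' is /ŋoreb/; between vowels this yields [ŋorevɛ].

[ŋorevɛ]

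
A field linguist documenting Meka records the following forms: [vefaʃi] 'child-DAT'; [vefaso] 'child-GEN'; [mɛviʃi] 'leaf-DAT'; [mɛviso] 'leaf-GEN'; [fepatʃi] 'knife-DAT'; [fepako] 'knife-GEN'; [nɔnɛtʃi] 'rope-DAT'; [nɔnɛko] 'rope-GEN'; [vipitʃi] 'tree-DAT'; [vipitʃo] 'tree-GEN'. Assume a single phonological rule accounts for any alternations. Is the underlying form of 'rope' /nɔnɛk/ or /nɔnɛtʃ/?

The stem for 'rope' ends in [tʃ] in [nɔnɛtʃi] but [k] in [nɔnɛko].
But 'tree' keeps [tʃ] in both environments ([vipitʃi], [vipitʃo]), so there is no rule changing /tʃ/ to [k] before the GEN suffix.
The alternation reflects palatalization before a front vowel: /k/ and /s/ become palato-alveolar [tʃ] and [ʃ] before a front vowel. /k/ is underlying.

/nɔnɛk/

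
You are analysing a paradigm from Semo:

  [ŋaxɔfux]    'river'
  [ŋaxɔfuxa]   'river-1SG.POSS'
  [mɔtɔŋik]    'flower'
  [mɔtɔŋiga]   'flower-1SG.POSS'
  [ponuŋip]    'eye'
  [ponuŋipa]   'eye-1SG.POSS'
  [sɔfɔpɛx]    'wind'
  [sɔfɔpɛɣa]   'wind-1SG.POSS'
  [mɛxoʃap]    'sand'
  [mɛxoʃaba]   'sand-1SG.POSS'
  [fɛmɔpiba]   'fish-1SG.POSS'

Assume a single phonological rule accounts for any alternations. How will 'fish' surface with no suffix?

[fɛmɔpip]

'sand' shows [p] ~ [b] at the end of the stem ([mɛxoʃap] vs [mɛxoʃaba]).
The stem 'eye' ([ponuŋip], [ponuŋipa]) shows [p] unchanged in both environments, so [p] cannot be basic with [b] derived before the 1SG.POSS suffix.
So /b/ is underlying, and a rule of word-final obstruent devoicing — voiced obstruents become voiceless word-finally — gives [p].
The one attested form of 'fish', [fɛmɔpiba], shows underlying /fɛmɔpib/. Applying the same rule word-finally gives [fɛmɔpip].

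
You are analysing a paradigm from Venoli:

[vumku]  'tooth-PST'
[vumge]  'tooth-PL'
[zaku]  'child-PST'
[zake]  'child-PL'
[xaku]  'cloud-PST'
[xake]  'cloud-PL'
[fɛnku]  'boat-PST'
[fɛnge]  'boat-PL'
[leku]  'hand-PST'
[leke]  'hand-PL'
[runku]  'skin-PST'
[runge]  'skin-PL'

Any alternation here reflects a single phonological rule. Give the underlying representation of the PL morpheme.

/-ge/

The PL suffix surfaces as [-ge] and [-ke], depending on the final segment of the stem.
By contrast the PST suffix keeps its initial [k] throughout — that segment must be underlying.
The PL suffix is therefore /-ge/ underlyingly, with post-vocalic devoicing: voiced stops become voiceless after a vowel.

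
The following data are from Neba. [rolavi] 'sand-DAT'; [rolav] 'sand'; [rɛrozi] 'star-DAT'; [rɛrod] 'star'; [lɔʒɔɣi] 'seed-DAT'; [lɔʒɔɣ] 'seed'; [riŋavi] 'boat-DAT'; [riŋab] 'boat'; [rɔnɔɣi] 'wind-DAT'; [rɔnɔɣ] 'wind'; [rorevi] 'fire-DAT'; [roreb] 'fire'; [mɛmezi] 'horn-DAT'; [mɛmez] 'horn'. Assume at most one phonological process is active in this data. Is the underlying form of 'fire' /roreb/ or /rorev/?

The stem for 'fire' ends in [v] in [rorevi] but [b] in [roreb].
But 'sand' keeps [v] in both environments ([rolavi], [rolav]), so there is no rule changing /v/ to [b] in isolation.
The alternation reflects intervocalic spirantization: voiced stops become fricatives between vowels. /b/ is underlying.

/roreb/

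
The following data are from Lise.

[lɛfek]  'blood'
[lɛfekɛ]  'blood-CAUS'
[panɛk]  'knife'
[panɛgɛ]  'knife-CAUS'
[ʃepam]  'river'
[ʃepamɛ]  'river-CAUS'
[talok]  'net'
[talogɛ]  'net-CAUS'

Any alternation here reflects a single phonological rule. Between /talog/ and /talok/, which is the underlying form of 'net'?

/talog/

'net' shows [k] ~ [g] at the end of the stem ([talok] vs [talogɛ]).
If /k/ were underlying and a rule turned it into [g] before the CAUS suffix, 'blood' would also alternate; but it has [k] in both [lɛfek] and [lɛfekɛ].
The alternation reflects word-final obstruent devoicing: voiced obstruents become voiceless word-finally. /g/ is underlying.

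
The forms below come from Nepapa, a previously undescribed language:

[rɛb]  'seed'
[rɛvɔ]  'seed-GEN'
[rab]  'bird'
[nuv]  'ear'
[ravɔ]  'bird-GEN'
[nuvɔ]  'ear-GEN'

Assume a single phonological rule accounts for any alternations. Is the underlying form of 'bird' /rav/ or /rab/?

/rab/

The stem for 'bird' ends in [b] in [rab] but [v] in [ravɔ].
If /v/ were underlying and a rule turned it into [b] in isolation, 'ear' would also alternate; but it has [v] in both [nuv] and [nuvɔ].
So /b/ is underlying, and a rule of intervocalic spirantization — voiced stops become fricatives between vowels — gives [v].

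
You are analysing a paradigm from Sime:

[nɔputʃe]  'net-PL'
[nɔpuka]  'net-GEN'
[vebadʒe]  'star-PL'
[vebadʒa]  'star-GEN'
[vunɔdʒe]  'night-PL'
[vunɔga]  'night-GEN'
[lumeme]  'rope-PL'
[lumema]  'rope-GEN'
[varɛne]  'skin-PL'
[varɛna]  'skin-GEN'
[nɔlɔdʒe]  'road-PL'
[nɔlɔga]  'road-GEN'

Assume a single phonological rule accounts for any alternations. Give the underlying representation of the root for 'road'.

/nɔlɔg/

The root 'road' surfaces as [nɔlɔdʒe] and [nɔlɔga], with a stem-final [dʒ] ~ [g] alternation.
The stem 'star' ([vebadʒe], [vebadʒa]) shows [dʒ] unchanged in both environments, so [dʒ] cannot be basic with [g] derived before the GEN suffix.
So /g/ is underlying, and a rule of palatalization before a front vowel — /k/ and /g/ become palato-alveolar [tʃ] and [dʒ] before a front vowel — gives [dʒ].
So 'road' = /nɔlɔg/.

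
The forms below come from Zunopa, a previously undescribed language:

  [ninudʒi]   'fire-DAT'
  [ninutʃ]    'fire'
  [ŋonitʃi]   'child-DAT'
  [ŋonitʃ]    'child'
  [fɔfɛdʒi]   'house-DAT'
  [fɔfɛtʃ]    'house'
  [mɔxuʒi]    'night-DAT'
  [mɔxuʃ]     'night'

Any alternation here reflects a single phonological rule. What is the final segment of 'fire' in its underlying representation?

The root 'fire' surfaces as [ninudʒi] and [ninutʃ], with a stem-final [dʒ] ~ [tʃ] alternation.
If /tʃ/ were underlying and a rule turned it into [dʒ] before the DAT suffix, 'child' would also alternate; but it has [tʃ] in both [ŋonitʃi] and [ŋonitʃ].
The alternation reflects word-final obstruent devoicing: voiced obstruents become voiceless word-finally. /dʒ/ is underlying.

/dʒ/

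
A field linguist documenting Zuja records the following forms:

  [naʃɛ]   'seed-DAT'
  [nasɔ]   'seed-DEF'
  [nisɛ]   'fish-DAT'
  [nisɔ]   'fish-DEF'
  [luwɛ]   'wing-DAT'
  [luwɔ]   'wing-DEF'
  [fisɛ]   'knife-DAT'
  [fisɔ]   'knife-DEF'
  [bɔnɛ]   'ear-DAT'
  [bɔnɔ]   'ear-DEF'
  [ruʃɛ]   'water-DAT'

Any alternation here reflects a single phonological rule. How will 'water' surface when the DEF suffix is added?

[rusɔ]

The stem for 'seed' ends in [ʃ] in [naʃɛ] but [s] in [nasɔ].
If /s/ were underlying and a rule turned it into [ʃ] before the DAT suffix, 'knife' would also alternate; but it has [s] in both [fisɛ] and [fisɔ].
The underlying segment must be /ʃ/; palato-alveolar /ʃ/ becomes [s] when no front vowel follows, yielding [s] there.
The one attested form of 'water', [ruʃɛ], shows underlying /ruʃ/. Applying the same rule when no front vowel follows gives [rusɔ].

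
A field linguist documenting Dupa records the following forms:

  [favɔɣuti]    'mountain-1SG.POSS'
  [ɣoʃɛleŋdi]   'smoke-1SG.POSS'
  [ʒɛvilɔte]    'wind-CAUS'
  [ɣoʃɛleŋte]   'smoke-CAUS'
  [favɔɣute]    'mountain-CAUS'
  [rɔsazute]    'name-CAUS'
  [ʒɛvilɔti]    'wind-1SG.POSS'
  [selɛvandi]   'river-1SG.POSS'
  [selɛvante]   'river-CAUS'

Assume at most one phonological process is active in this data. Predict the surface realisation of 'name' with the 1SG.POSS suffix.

[rɔsazuti]

The 1SG.POSS morpheme has two allomorphs, [-di] and [-ti].
By contrast the CAUS suffix keeps its initial [t] throughout — that segment must be underlying.
So the underlying form is /-di/, and voiced stops become voiceless after a vowel.
After 'name', which ends in a vowel, the suffix surfaces as [-ti], giving [rɔsazuti].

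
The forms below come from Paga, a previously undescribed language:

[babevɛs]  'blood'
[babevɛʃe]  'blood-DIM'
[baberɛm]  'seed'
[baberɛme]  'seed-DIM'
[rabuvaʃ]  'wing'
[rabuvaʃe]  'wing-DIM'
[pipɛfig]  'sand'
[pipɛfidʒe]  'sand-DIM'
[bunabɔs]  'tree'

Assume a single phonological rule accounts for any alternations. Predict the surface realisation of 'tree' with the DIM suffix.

[bunabɔʃe]

The stem for 'blood' ends in [s] in [babevɛs] but [ʃ] in [babevɛʃe].
But 'wing' keeps [ʃ] in both environments ([rabuvaʃ], [rabuvaʃe]), so there is no rule changing /ʃ/ to [s] in isolation.
The underlying segment must be /s/; /g/ and /s/ become palato-alveolar [dʒ] and [ʃ] before a front vowel, yielding [ʃ] there.
The one attested form of 'tree', [bunabɔs], shows underlying /bunabɔs/. Applying the same rule before a front vowel gives [bunabɔʃe].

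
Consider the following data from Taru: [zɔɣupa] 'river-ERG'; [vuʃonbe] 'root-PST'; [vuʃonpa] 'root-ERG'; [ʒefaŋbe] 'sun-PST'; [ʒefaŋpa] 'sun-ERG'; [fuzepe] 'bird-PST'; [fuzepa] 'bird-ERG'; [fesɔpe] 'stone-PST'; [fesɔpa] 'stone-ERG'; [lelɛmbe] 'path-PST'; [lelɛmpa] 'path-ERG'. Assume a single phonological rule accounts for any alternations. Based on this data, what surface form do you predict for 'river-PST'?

[zɔɣupe]

The PST morpheme has two allomorphs, [-be] and [-pe].
By contrast the ERG suffix keeps its initial [p] throughout — that segment must be underlying.
So the underlying form is /-be/, and voiced stops become voiceless after a vowel.
After 'river', which ends in a vowel, the suffix surfaces as [-pe], giving [zɔɣupe].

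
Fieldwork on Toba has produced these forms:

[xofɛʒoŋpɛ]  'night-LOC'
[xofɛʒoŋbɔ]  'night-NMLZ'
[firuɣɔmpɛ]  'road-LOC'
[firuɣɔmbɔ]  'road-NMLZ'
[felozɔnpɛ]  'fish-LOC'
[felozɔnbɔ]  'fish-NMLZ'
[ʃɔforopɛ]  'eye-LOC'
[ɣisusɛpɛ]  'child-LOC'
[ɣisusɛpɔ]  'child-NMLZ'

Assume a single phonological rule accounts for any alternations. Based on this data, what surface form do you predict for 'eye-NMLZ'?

[ʃɔforopɔ]

The NMLZ suffix surfaces as [-bɔ] and [-pɔ], depending on the final segment of the stem.
By contrast the LOC suffix keeps its initial [p] throughout — that segment must be underlying.
The NMLZ suffix is therefore /-bɔ/ underlyingly, with post-vocalic devoicing: voiced stops become voiceless after a vowel.
After 'eye', which ends in a vowel, the suffix surfaces as [-pɔ], giving [ʃɔforopɔ].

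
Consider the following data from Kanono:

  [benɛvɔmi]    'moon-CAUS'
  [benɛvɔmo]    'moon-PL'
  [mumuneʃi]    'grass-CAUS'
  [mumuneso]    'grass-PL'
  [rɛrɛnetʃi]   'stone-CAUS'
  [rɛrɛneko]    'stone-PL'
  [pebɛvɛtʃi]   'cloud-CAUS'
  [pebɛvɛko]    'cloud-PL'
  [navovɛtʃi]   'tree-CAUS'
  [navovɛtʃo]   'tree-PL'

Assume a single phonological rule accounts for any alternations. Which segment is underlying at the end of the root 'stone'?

'stone' shows [tʃ] ~ [k] at the end of the stem ([rɛrɛnetʃi] vs [rɛrɛneko]).
Compare 'tree', with invariant [tʃ] in [navovɛtʃi] and [navovɛtʃo]: an analysis with underlying /tʃ/ and a rule producing [k] before the PL suffix would wrongly predict alternation here too.
So /k/ is underlying, and a rule of palatalization before a front vowel — /k/ and /s/ become palato-alveolar [tʃ] and [ʃ] before a front vowel — gives [tʃ].

/k/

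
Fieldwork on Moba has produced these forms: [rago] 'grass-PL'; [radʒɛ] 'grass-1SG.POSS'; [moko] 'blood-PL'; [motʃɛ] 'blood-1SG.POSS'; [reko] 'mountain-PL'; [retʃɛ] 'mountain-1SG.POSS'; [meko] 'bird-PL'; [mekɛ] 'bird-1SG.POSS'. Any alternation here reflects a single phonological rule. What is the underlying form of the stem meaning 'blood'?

/motʃ/

The root 'blood' surfaces as [moko] and [motʃɛ], with a stem-final [k] ~ [tʃ] alternation.
Compare 'bird', with invariant [k] in [meko] and [mekɛ]: an analysis with underlying /k/ and a rule producing [tʃ] before the 1SG.POSS suffix would wrongly predict alternation here too.
The underlying segment must be /tʃ/; palato-alveolar /tʃ/ and /dʒ/ become [k] and [g] when no front vowel follows, yielding [k] there.
Hence 'blood' is /motʃ/ underlyingly.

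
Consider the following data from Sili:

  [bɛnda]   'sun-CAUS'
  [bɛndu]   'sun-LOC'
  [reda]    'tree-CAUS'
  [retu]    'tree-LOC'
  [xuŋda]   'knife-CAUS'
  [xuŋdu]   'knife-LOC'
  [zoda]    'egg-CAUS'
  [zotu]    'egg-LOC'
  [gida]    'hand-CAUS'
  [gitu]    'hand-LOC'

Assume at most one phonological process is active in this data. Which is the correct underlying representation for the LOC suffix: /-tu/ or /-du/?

/-tu/

The LOC morpheme has two allomorphs, [-du] and [-tu].
The CAUS suffix, which begins with [d], is invariant after every stem; so [d] is not altered by any rule here.
So the underlying form is /-tu/, and voiceless stops become voiced after a nasal.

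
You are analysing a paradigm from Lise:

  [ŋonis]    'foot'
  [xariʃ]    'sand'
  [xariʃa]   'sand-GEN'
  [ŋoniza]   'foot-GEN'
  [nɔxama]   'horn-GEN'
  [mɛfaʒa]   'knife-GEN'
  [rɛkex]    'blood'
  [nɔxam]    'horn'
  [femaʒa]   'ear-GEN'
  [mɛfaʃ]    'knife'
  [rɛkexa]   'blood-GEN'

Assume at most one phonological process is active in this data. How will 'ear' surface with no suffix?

'knife' shows [ʃ] ~ [ʒ] at the end of the stem ([mɛfaʃ] vs [mɛfaʒa]).
If /ʃ/ were underlying and a rule turned it into [ʒ] before the GEN suffix, 'sand' would also alternate; but it has [ʃ] in both [xariʃ] and [xariʃa].
Therefore /ʒ/ is basic and [ʃ] is derived by word-final obstruent devoicing (voiced obstruents become voiceless word-finally).
From [femaʒa] the stem 'ear' is /femaʒ/; word-finally this yields [femaʃ].

[femaʃ]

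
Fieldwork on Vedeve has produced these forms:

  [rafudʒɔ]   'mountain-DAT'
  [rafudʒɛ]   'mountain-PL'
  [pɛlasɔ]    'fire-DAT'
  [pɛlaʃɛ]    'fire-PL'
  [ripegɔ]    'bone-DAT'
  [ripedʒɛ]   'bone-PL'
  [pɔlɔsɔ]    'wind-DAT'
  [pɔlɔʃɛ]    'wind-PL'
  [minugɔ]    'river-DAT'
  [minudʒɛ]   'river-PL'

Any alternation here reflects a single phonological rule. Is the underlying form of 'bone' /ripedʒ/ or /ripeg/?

/ripeg/

'bone' shows [g] ~ [dʒ] at the end of the stem ([ripegɔ] vs [ripedʒɛ]).
If /dʒ/ were underlying and a rule turned it into [g] before the DAT suffix, 'mountain' would also alternate; but it has [dʒ] in both [rafudʒɔ] and [rafudʒɛ].
The alternation reflects palatalization before a front vowel: /g/ and /s/ become palato-alveolar [dʒ] and [ʃ] before a front vowel. /g/ is underlying.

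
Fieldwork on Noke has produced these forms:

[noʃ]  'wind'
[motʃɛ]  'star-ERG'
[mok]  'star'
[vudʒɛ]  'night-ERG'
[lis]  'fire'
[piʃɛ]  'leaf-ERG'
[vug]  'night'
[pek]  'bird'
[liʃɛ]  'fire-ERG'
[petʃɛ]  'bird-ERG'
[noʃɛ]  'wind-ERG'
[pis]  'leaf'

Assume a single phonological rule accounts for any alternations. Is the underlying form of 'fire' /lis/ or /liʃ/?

/lis/

The root 'fire' surfaces as [liʃɛ] and [lis], with a stem-final [ʃ] ~ [s] alternation.
But 'wind' keeps [ʃ] in both environments ([noʃɛ], [noʃ]), so there is no rule changing /ʃ/ to [s] in isolation.
So /s/ is underlying, and a rule of palatalization before a front vowel — /k/, /g/ and /s/ become palato-alveolar [tʃ], [dʒ] and [ʃ] before a front vowel — gives [ʃ].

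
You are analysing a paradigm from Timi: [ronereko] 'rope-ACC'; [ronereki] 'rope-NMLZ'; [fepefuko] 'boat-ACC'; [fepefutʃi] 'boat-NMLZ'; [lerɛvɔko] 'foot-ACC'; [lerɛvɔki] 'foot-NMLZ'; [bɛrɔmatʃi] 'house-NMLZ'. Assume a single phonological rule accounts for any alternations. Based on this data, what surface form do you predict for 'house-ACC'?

[bɛrɔmako]

The stem for 'boat' ends in [k] in [fepefuko] but [tʃ] in [fepefutʃi].
Compare 'foot', with invariant [k] in [lerɛvɔko] and [lerɛvɔki]: an analysis with underlying /k/ and a rule producing [tʃ] before the NMLZ suffix would wrongly predict alternation here too.
The underlying segment must be /tʃ/; palato-alveolar /tʃ/ becomes [k] when no front vowel follows, yielding [k] there.
From [bɛrɔmatʃi] the stem 'house' is /bɛrɔmatʃ/; when no front vowel follows this yields [bɛrɔmako].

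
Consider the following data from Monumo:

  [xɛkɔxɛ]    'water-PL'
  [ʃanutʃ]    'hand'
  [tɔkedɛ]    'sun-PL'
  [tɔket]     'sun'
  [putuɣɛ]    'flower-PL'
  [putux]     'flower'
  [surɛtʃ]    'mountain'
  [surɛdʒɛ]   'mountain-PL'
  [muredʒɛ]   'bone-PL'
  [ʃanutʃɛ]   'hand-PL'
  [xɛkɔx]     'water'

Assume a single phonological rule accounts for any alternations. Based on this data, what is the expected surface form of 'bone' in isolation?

[muretʃ]

'mountain' shows [tʃ] ~ [dʒ] at the end of the stem ([surɛtʃ] vs [surɛdʒɛ]).
The stem 'hand' ([ʃanutʃ], [ʃanutʃɛ]) shows [tʃ] unchanged in both environments, so [tʃ] cannot be basic with [dʒ] derived before the PL suffix.
So /dʒ/ is underlying, and a rule of word-final obstruent devoicing — voiced obstruents become voiceless word-finally — gives [tʃ].
The one attested form of 'bone', [muredʒɛ], shows underlying /muredʒ/. Applying the same rule word-finally gives [muretʃ].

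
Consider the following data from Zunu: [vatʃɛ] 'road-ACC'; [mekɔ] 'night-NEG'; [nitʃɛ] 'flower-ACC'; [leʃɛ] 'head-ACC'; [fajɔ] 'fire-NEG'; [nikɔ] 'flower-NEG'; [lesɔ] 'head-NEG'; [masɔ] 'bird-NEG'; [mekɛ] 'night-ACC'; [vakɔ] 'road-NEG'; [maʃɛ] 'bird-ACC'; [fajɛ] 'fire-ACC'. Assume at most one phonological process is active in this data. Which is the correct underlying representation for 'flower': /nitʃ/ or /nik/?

/nitʃ/

'flower' shows [k] ~ [tʃ] at the end of the stem ([nikɔ] vs [nitʃɛ]).
The stem 'night' ([mekɔ], [mekɛ]) shows [k] unchanged in both environments, so [k] cannot be basic with [tʃ] derived before the ACC suffix.
The underlying segment must be /tʃ/; palato-alveolar /tʃ/ and /ʃ/ become [k] and [s] when no front vowel follows, yielding [k] there.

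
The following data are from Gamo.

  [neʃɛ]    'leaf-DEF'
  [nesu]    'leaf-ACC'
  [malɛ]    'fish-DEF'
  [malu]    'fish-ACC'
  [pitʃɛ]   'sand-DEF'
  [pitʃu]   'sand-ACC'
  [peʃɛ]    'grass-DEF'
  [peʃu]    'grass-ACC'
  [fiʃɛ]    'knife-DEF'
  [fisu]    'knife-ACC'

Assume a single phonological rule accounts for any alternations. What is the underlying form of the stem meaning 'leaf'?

'leaf' shows [ʃ] ~ [s] at the end of the stem ([neʃɛ] vs [nesu]).
Compare 'grass', with invariant [ʃ] in [peʃɛ] and [peʃu]: an analysis with underlying /ʃ/ and a rule producing [s] before the ACC suffix would wrongly predict alternation here too.
Therefore /s/ is basic and [ʃ] is derived by palatalization before a front vowel (/s/ becomes palato-alveolar [ʃ] before a front vowel).

/nes/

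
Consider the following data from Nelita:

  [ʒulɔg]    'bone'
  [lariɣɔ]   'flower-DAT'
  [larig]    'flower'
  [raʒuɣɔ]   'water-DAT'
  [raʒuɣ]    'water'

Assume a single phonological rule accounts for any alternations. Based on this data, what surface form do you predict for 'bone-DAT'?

[ʒulɔɣɔ]

The root 'flower' surfaces as [lariɣɔ] and [larig], with a stem-final [ɣ] ~ [g] alternation.
The stem 'water' ([raʒuɣɔ], [raʒuɣ]) shows [ɣ] unchanged in both environments, so [ɣ] cannot be basic with [g] derived in isolation.
So /g/ is underlying, and a rule of intervocalic spirantization — voiced stops become fricatives between vowels — gives [ɣ].
From [ʒulɔg] the stem 'bone' is /ʒulɔg/; between vowels this yields [ʒulɔɣɔ].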